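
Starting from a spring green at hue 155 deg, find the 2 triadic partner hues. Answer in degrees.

155 + 120 = 275°
155 + 240 = 395 → 395 − 360 = 35°

275° and 35°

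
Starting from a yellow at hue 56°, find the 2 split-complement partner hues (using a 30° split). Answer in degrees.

206° and 266°

Split-complementary hues sit 30° either side of the complement.
Complement of 56°: 56 + 180 = 236°
236 − 30 = 206°
236 + 30 = 266°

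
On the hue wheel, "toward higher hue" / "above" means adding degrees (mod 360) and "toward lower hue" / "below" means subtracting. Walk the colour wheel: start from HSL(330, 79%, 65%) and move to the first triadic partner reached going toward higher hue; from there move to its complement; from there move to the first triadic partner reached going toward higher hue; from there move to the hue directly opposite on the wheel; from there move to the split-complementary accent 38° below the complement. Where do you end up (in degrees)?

+120° (triadic ↑): 330 + 120 = 450 → 450 − 360 = 90°
+180° (complement): 90 + 180 = 270°
+120° (triadic ↑): 270 + 120 = 390 → 390 − 360 = 30°
+180° (complement): 30 + 180 = 210°
+142° (split-comp 38° ↓): 210 + 142 = 352°

352°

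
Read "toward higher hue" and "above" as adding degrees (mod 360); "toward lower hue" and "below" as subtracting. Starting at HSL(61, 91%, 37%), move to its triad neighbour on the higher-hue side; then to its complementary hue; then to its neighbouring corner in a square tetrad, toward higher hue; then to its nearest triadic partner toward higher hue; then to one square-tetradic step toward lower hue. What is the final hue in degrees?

61 + 120 = 181°   (triadic ↑)
181 + 180 = 361 → 361 − 360 = 1°   (complement)
1 + 90 = 91°   (square ↑)
91 + 120 = 211°   (triadic ↑)
211 − 90 = 121°   (square ↓)

121°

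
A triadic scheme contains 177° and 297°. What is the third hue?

57°

A triad spaces three hues 120° apart.
The full set is {57°, 177°, 297°}.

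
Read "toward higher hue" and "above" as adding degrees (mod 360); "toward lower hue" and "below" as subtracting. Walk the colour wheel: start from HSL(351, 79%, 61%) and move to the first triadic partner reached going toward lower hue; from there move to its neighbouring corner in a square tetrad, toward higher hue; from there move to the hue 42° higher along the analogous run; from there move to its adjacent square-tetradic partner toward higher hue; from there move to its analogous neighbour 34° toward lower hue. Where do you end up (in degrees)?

351 − 120 = 231°   (triadic ↓)
231 + 90 = 321°   (square ↑)
321 + 42 = 363 → 363 − 360 = 3°   (analog 42° ↑)
3 + 90 = 93°   (square ↑)
93 − 34 = 59°   (analog 34° ↓)

59°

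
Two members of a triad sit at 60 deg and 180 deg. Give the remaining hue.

300°

A triad spaces three hues 120° apart.
The full set is {60°, 180°, 300°}.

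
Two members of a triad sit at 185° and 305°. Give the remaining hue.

A triad spaces three hues 120° apart.
The full set is {65°, 185°, 305°}.

65°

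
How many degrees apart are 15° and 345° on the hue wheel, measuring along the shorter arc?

30°

|15 − 345| = 330.
The shorter arc is 360 − 330 = 30°.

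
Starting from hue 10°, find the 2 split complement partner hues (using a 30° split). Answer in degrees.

Split-complementary hues sit 30° either side of the complement.
Complement of 10°: 10 + 180 = 190°
190 − 30 = 160°
190 + 30 = 220°

160° and 220°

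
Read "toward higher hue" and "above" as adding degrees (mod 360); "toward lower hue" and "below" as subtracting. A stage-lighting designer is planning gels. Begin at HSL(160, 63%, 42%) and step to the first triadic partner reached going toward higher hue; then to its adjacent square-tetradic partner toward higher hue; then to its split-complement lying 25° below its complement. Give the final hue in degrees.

165°

triadic ↑ +120°: 160 + 120 = 280°
square ↑ +90°: 280 + 90 = 370 → 370 − 360 = 10°
split-comp 25° ↓ +155°: 10 + 155 = 165°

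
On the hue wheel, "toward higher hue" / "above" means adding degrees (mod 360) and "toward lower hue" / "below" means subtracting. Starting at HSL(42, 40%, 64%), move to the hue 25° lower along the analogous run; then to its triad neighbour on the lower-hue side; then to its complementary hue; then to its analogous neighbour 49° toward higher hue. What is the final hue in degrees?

−25° (analog 25° ↓): 42 − 25 = 17°
−120° (triadic ↓): 17 − 120 = -103 → -103 + 360 = 257°
+180° (complement): 257 + 180 = 437 → 437 − 360 = 77°
+49° (analog 49° ↑): 77 + 49 = 126°

126°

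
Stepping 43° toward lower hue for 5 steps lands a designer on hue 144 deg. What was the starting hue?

5 steps of 43° (toward lower hue) give a net shift of −215°.
Start = end − shift: 144 + 215 = 359°

359°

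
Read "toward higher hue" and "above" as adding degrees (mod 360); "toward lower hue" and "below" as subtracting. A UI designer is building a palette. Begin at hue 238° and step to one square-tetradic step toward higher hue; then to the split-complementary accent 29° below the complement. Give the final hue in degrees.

119°

square ↑ +90°: 238 + 90 = 328°
split-comp 29° ↓ +151°: 328 + 151 = 479 → 479 − 360 = 119°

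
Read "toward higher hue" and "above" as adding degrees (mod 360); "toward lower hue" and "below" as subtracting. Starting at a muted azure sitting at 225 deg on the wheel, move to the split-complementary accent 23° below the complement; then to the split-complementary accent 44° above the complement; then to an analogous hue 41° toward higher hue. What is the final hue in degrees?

split-comp 23° ↓ +157°: 225 + 157 = 382 → 382 − 360 = 22°
split-comp 44° ↑ +224°: 22 + 224 = 246°
analog 41° ↑ +41°: 246 + 41 = 287°

287°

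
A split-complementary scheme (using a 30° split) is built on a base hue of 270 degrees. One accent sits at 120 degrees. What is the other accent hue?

Split-complementary hues sit 30° either side of the complement.
Complement of the base 270°: 270 + 180 = 450 → 450 − 360 = 90°
The given accent 120° is 30° one side of 90°; the other accent sits 30° the other side: 90 − 30 = 60°

60°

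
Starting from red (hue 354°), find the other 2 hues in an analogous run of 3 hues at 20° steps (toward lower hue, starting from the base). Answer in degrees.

334° and 314°

Analogous hues sit every 20° along the wheel.
354 − 20 = 334°
354 − 40 = 314°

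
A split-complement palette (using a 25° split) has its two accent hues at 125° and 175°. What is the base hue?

330°

The accents sit 25° either side of the complement, so the complement is their short-arc midpoint on the wheel.
Short-arc midpoint of 125° and 175°: 150°.
Base is 180° from the complement: 150 − 180 = -30 → -30 + 360 = 330°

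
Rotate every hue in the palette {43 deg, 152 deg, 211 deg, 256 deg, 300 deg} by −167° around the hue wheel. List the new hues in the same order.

236°, 345°, 44°, 89°, 133°

43 − 167 = -124 → -124 + 360 = 236°
152 − 167 = -15 → -15 + 360 = 345°
211 − 167 = 44°
256 − 167 = 89°
300 − 167 = 133°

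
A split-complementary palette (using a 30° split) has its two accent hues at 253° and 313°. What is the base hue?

The accents sit 30° either side of the complement, so the complement is their short-arc midpoint on the wheel.
Short-arc midpoint of 253° and 313°: 283°.
Base is 180° from the complement: 283 − 180 = 103°

103°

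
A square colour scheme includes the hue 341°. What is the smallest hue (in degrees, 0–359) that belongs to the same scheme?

71°

A square tetradic scheme places four hues every 90°.
The full set through 341° is {71°, 161°, 251°, 341°}.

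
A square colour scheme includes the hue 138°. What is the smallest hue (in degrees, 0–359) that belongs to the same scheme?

48°

A square tetradic scheme places four hues every 90°.
The full set through 138° is {48°, 138°, 228°, 318°}.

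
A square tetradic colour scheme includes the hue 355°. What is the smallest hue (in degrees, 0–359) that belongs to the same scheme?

85°

A square tetradic scheme places four hues every 90°.
The full set through 355° is {85°, 175°, 265°, 355°}.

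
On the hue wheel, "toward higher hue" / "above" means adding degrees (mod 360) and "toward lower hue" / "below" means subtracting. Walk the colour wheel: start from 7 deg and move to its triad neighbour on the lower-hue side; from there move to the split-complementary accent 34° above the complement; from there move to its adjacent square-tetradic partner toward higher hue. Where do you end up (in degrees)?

7 − 120 = -113 → -113 + 360 = 247°   (triadic ↓)
247 + 214 = 461 → 461 − 360 = 101°   (split-comp 34° ↑)
101 + 90 = 191°   (square ↑)

191°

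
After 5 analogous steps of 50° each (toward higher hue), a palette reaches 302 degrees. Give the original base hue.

5 steps of 50° (toward higher hue) give a net shift of +250°.
Start = end − shift: 302 − 250 = 52°

52°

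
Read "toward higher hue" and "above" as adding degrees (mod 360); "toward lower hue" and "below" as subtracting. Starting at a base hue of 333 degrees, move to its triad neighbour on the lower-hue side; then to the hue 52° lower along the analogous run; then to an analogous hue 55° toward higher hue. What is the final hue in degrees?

triadic ↓ −120°: 333 − 120 = 213°
analog 52° ↓ −52°: 213 − 52 = 161°
analog 55° ↑ +55°: 161 + 55 = 216°

216°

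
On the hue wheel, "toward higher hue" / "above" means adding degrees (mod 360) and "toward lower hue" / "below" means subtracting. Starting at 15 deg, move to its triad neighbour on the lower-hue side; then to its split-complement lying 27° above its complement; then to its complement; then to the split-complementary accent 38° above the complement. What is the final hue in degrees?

140°

triadic ↓ −120°: 15 − 120 = -105 → -105 + 360 = 255°
split-comp 27° ↑ +207°: 255 + 207 = 462 → 462 − 360 = 102°
complement +180°: 102 + 180 = 282°
split-comp 38° ↑ +218°: 282 + 218 = 500 → 500 − 360 = 140°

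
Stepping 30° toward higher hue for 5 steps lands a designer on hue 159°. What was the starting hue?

9°

5 steps of 30° (toward higher hue) give a net shift of +150°.
Start = end − shift: 159 − 150 = 9°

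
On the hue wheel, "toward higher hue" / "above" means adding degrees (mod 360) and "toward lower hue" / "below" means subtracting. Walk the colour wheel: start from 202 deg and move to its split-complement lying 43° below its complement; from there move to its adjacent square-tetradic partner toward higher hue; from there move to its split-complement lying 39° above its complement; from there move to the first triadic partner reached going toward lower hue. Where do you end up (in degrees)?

168°

202 + 137 = 339°   (split-comp 43° ↓)
339 + 90 = 429 → 429 − 360 = 69°   (square ↑)
69 + 219 = 288°   (split-comp 39° ↑)
288 − 120 = 168°   (triadic ↓)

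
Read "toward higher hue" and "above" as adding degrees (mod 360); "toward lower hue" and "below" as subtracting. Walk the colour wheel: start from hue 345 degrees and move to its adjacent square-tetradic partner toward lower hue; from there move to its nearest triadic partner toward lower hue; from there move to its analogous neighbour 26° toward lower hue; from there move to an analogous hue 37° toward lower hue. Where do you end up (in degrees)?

72°

square ↓ −90°: 345 − 90 = 255°
triadic ↓ −120°: 255 − 120 = 135°
analog 26° ↓ −26°: 135 − 26 = 109°
analog 37° ↓ −37°: 109 − 37 = 72°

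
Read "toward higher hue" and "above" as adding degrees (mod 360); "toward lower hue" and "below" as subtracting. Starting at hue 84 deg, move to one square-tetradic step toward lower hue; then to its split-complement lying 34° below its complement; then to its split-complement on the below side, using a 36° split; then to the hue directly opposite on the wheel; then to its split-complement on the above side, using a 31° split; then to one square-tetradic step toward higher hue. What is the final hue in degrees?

45°

84 − 90 = -6 → -6 + 360 = 354°   (square ↓)
354 + 146 = 500 → 500 − 360 = 140°   (split-comp 34° ↓)
140 + 144 = 284°   (split-comp 36° ↓)
284 + 180 = 464 → 464 − 360 = 104°   (complement)
104 + 211 = 315°   (split-comp 31° ↑)
315 + 90 = 405 → 405 − 360 = 45°   (square ↑)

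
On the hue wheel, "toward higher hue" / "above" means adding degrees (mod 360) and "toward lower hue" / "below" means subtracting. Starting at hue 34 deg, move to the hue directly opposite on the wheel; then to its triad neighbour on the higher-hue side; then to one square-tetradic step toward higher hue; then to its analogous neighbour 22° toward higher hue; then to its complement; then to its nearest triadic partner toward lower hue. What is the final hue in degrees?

146°

complement +180°: 34 + 180 = 214°
triadic ↑ +120°: 214 + 120 = 334°
square ↑ +90°: 334 + 90 = 424 → 424 − 360 = 64°
analog 22° ↑ +22°: 64 + 22 = 86°
complement +180°: 86 + 180 = 266°
triadic ↓ −120°: 266 − 120 = 146°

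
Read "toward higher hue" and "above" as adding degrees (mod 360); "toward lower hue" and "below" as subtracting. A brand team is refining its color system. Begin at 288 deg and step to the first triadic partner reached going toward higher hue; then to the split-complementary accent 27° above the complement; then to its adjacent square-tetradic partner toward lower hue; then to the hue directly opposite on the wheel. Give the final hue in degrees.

345°

triadic ↑ +120°: 288 + 120 = 408 → 408 − 360 = 48°
split-comp 27° ↑ +207°: 48 + 207 = 255°
square ↓ −90°: 255 − 90 = 165°
complement +180°: 165 + 180 = 345°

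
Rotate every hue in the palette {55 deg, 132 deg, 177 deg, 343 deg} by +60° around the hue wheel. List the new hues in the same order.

115°, 192°, 237°, 43°

55 + 60 = 115°
132 + 60 = 192°
177 + 60 = 237°
343 + 60 = 403 → 403 − 360 = 43°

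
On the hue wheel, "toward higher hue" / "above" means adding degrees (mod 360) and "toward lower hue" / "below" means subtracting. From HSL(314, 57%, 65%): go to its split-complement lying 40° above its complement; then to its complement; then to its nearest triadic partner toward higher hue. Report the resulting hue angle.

split-comp 40° ↑ +220°: 314 + 220 = 534 → 534 − 360 = 174°
complement +180°: 174 + 180 = 354°
triadic ↑ +120°: 354 + 120 = 474 → 474 − 360 = 114°

114°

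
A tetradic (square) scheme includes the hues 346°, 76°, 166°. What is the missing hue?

256°

A square tetradic scheme places four hues every 90°.
The full set through 76° is {76°, 166°, 256°, 346°}.
Given {76°, 166°, 346°}, the missing hue is 256°.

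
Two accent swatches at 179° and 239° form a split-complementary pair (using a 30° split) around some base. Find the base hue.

The accents sit 30° either side of the complement, so the complement is their short-arc midpoint on the wheel.
Short-arc midpoint of 179° and 239°: 209°.
Base is 180° from the complement: 209 − 180 = 29°

29°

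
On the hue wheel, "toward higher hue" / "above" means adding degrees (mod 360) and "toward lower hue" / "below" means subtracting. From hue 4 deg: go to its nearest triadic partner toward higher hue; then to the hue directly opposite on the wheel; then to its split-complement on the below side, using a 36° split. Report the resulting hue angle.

88°

+120° (triadic ↑): 4 + 120 = 124°
+180° (complement): 124 + 180 = 304°
+144° (split-comp 36° ↓): 304 + 144 = 448 → 448 − 360 = 88°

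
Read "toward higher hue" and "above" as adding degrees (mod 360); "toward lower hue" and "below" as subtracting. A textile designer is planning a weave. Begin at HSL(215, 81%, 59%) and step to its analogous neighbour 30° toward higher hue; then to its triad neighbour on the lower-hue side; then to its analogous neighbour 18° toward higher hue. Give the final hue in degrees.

143°

analog 30° ↑ +30°: 215 + 30 = 245°
triadic ↓ −120°: 245 − 120 = 125°
analog 18° ↑ +18°: 125 + 18 = 143°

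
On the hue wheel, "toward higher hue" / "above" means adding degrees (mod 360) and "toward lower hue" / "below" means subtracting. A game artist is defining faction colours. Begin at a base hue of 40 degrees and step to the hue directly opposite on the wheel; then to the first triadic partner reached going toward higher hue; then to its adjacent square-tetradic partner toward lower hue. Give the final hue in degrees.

250°

complement +180°: 40 + 180 = 220°
triadic ↑ +120°: 220 + 120 = 340°
square ↓ −90°: 340 − 90 = 250°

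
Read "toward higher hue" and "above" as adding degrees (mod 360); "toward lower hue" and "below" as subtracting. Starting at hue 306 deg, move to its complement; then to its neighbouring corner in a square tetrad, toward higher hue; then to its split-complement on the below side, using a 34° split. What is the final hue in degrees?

2°

complement +180°: 306 + 180 = 486 → 486 − 360 = 126°
square ↑ +90°: 126 + 90 = 216°
split-comp 34° ↓ +146°: 216 + 146 = 362 → 362 − 360 = 2°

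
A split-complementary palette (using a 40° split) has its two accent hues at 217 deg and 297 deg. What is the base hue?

The accents sit 40° either side of the complement, so the complement is their short-arc midpoint on the wheel.
Short-arc midpoint of 217° and 297°: 257°.
Base is 180° from the complement: 257 − 180 = 77°

77°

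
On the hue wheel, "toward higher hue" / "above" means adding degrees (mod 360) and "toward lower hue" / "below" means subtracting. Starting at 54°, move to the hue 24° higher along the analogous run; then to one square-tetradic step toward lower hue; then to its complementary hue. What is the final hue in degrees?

168°

+24° (analog 24° ↑): 54 + 24 = 78°
−90° (square ↓): 78 − 90 = -12 → -12 + 360 = 348°
+180° (complement): 348 + 180 = 528 → 528 − 360 = 168°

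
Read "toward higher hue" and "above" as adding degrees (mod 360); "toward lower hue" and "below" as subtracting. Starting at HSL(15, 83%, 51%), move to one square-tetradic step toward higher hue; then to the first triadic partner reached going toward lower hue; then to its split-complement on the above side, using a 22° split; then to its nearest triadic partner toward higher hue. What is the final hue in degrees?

square ↑ +90°: 15 + 90 = 105°
triadic ↓ −120°: 105 − 120 = -15 → -15 + 360 = 345°
split-comp 22° ↑ +202°: 345 + 202 = 547 → 547 − 360 = 187°
triadic ↑ +120°: 187 + 120 = 307°

307°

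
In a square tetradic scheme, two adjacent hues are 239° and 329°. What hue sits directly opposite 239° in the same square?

59°

A square tetradic scheme places four hues 90° apart; opposite corners are 180° apart.
239 + 180 = 419 → 419 − 360 = 59°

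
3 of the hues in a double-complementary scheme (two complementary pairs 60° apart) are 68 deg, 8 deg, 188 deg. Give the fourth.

A rectangular tetradic uses two complementary pairs 60° apart: offsets 0°, 60°, 180°, 240°.
Among {8°, 68°, 188°}, 188° and 8° are a 180° pair.
The remaining hue 68° needs its own complement: 68 + 180 = 248°

248°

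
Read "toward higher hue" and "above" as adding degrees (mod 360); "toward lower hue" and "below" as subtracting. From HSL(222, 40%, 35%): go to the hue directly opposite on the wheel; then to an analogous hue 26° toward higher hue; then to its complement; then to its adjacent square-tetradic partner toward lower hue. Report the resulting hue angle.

+180° (complement): 222 + 180 = 402 → 402 − 360 = 42°
+26° (analog 26° ↑): 42 + 26 = 68°
+180° (complement): 68 + 180 = 248°
−90° (square ↓): 248 − 90 = 158°

158°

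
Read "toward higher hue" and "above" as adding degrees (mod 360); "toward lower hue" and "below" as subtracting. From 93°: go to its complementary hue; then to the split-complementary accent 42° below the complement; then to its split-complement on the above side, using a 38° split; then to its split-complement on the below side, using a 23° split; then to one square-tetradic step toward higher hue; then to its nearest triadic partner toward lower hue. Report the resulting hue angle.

93 + 180 = 273°   (complement)
273 + 138 = 411 → 411 − 360 = 51°   (split-comp 42° ↓)
51 + 218 = 269°   (split-comp 38° ↑)
269 + 157 = 426 → 426 − 360 = 66°   (split-comp 23° ↓)
66 + 90 = 156°   (square ↑)
156 − 120 = 36°   (triadic ↓)

36°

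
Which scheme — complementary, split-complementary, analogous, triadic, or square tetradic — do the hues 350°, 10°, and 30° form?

Sort the hues: 10°, 30°, 350°.
Successive gaps around the wheel: 20°, 320°, 20°.
A run of hues at equal small steps (20°) with one large closing gap is an analogous group.

analogous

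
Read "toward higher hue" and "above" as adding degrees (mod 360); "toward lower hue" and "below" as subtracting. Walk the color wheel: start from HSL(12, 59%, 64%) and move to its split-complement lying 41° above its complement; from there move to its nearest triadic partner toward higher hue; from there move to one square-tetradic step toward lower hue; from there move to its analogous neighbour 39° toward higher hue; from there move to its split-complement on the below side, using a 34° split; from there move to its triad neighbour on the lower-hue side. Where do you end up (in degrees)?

328°

split-comp 41° ↑ +221°: 12 + 221 = 233°
triadic ↑ +120°: 233 + 120 = 353°
square ↓ −90°: 353 − 90 = 263°
analog 39° ↑ +39°: 263 + 39 = 302°
split-comp 34° ↓ +146°: 302 + 146 = 448 → 448 − 360 = 88°
triadic ↓ −120°: 88 − 120 = -32 → -32 + 360 = 328°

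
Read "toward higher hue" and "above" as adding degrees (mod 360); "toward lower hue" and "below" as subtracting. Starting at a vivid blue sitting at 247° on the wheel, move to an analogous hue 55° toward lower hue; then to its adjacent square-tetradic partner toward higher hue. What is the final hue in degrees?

282°

analog 55° ↓ −55°: 247 − 55 = 192°
square ↑ +90°: 192 + 90 = 282°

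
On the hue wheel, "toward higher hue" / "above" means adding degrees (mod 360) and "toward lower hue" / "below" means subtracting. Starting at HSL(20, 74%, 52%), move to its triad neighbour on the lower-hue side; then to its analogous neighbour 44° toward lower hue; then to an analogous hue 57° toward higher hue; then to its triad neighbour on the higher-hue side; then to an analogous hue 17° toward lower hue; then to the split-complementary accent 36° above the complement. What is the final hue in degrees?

20 − 120 = -100 → -100 + 360 = 260°   (triadic ↓)
260 − 44 = 216°   (analog 44° ↓)
216 + 57 = 273°   (analog 57° ↑)
273 + 120 = 393 → 393 − 360 = 33°   (triadic ↑)
33 − 17 = 16°   (analog 17° ↓)
16 + 216 = 232°   (split-comp 36° ↑)

232°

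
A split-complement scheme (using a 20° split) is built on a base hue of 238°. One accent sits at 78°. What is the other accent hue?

38°

Split-complementary hues sit 20° either side of the complement.
Complement of the base 238°: 238 + 180 = 418 → 418 − 360 = 58°
The given accent 78° is 20° one side of 58°; the other accent sits 20° the other side: 58 − 20 = 38°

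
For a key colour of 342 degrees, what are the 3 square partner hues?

342 + 90 = 432 → 432 − 360 = 72°
342 + 180 = 522 → 522 − 360 = 162°
342 + 270 = 612 → 612 − 360 = 252°

72°, 162° and 252°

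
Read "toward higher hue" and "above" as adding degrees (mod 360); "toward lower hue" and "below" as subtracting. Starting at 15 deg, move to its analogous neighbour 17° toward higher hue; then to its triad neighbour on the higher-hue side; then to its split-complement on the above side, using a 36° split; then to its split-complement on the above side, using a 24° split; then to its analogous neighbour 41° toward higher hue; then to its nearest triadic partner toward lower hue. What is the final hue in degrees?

+17° (analog 17° ↑): 15 + 17 = 32°
+120° (triadic ↑): 32 + 120 = 152°
+216° (split-comp 36° ↑): 152 + 216 = 368 → 368 − 360 = 8°
+204° (split-comp 24° ↑): 8 + 204 = 212°
+41° (analog 41° ↑): 212 + 41 = 253°
−120° (triadic ↓): 253 − 120 = 133°

133°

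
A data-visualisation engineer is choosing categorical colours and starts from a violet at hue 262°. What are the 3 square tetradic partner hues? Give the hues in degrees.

352°, 82°, and 172°

A square tetradic scheme places four hues every 90°.
262 + 90 = 352°
262 + 180 = 442 → 442 − 360 = 82°
262 + 270 = 532 → 532 − 360 = 172°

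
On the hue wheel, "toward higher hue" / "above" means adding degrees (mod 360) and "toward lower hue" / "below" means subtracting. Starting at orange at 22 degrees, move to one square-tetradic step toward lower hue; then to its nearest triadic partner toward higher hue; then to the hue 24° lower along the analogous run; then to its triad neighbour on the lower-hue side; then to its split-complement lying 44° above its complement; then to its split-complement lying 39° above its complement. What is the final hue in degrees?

square ↓ −90°: 22 − 90 = -68 → -68 + 360 = 292°
triadic ↑ +120°: 292 + 120 = 412 → 412 − 360 = 52°
analog 24° ↓ −24°: 52 − 24 = 28°
triadic ↓ −120°: 28 − 120 = -92 → -92 + 360 = 268°
split-comp 44° ↑ +224°: 268 + 224 = 492 → 492 − 360 = 132°
split-comp 39° ↑ +219°: 132 + 219 = 351°

351°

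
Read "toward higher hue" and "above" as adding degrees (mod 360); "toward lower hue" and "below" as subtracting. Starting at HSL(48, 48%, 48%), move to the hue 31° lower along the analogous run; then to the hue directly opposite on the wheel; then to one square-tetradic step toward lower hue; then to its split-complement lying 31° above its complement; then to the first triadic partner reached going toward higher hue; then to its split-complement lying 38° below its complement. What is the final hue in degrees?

analog 31° ↓ −31°: 48 − 31 = 17°
complement +180°: 17 + 180 = 197°
square ↓ −90°: 197 − 90 = 107°
split-comp 31° ↑ +211°: 107 + 211 = 318°
triadic ↑ +120°: 318 + 120 = 438 → 438 − 360 = 78°
split-comp 38° ↓ +142°: 78 + 142 = 220°

220°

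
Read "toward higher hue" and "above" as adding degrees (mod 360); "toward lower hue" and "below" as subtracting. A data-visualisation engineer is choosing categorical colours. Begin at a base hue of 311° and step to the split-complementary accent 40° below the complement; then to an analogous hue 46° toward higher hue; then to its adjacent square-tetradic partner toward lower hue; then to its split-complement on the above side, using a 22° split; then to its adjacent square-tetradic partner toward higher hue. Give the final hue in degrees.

311 + 140 = 451 → 451 − 360 = 91°   (split-comp 40° ↓)
91 + 46 = 137°   (analog 46° ↑)
137 − 90 = 47°   (square ↓)
47 + 202 = 249°   (split-comp 22° ↑)
249 + 90 = 339°   (square ↑)

339°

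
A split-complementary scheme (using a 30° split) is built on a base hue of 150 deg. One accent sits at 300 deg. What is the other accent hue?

Split-complementary hues sit 30° either side of the complement.
Complement of the base 150°: 150 + 180 = 330°
The given accent 300° is 30° one side of 330°; the other accent sits 30° the other side: 330 + 30 = 360 → 360 − 360 = 0°

0°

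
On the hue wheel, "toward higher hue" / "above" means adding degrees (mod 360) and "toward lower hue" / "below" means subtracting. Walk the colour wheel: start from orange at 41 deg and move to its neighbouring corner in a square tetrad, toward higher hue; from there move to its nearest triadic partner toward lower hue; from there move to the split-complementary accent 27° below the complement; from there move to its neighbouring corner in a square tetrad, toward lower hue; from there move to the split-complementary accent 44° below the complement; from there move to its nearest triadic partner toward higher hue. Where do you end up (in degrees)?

square ↑ +90°: 41 + 90 = 131°
triadic ↓ −120°: 131 − 120 = 11°
split-comp 27° ↓ +153°: 11 + 153 = 164°
square ↓ −90°: 164 − 90 = 74°
split-comp 44° ↓ +136°: 74 + 136 = 210°
triadic ↑ +120°: 210 + 120 = 330°

330°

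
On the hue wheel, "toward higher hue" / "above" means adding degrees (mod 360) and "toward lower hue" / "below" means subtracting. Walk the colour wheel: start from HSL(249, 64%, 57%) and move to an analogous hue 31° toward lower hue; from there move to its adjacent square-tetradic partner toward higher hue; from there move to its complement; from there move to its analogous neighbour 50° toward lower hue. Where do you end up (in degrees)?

78°

−31° (analog 31° ↓): 249 − 31 = 218°
+90° (square ↑): 218 + 90 = 308°
+180° (complement): 308 + 180 = 488 → 488 − 360 = 128°
−50° (analog 50° ↓): 128 − 50 = 78°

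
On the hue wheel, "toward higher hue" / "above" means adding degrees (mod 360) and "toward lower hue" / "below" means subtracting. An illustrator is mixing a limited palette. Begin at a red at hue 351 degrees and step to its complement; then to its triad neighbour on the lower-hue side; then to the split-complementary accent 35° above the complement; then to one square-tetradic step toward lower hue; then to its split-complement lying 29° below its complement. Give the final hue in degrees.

complement +180°: 351 + 180 = 531 → 531 − 360 = 171°
triadic ↓ −120°: 171 − 120 = 51°
split-comp 35° ↑ +215°: 51 + 215 = 266°
square ↓ −90°: 266 − 90 = 176°
split-comp 29° ↓ +151°: 176 + 151 = 327°

327°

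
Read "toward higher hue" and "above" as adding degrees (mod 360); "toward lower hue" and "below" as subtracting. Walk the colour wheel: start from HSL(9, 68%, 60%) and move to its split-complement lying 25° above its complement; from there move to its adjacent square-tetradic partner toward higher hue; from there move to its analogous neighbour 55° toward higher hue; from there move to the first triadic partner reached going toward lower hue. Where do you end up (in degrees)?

239°

split-comp 25° ↑ +205°: 9 + 205 = 214°
square ↑ +90°: 214 + 90 = 304°
analog 55° ↑ +55°: 304 + 55 = 359°
triadic ↓ −120°: 359 − 120 = 239°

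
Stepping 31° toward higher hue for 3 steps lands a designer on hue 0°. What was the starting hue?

3 steps of 31° (toward higher hue) give a net shift of +93°.
Start = end − shift: 0 − 93 = -93 → -93 + 360 = 267°

267°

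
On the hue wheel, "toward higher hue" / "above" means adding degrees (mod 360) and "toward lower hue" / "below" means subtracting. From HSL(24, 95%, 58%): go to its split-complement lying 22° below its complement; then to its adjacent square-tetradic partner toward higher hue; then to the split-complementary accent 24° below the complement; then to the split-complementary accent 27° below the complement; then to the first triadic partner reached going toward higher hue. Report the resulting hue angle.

341°

split-comp 22° ↓ +158°: 24 + 158 = 182°
square ↑ +90°: 182 + 90 = 272°
split-comp 24° ↓ +156°: 272 + 156 = 428 → 428 − 360 = 68°
split-comp 27° ↓ +153°: 68 + 153 = 221°
triadic ↑ +120°: 221 + 120 = 341°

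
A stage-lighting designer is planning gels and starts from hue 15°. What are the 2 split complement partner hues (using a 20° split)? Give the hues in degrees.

175° and 215°

Split-complementary hues sit 20° either side of the complement.
Complement of 15°: 15 + 180 = 195°
195 − 20 = 175°
195 + 20 = 215°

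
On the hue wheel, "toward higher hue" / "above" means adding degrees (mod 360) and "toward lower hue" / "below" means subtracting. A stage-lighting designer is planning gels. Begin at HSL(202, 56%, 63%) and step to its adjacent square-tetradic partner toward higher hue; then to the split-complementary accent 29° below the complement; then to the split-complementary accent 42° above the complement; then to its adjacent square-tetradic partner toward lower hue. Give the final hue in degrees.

215°

square ↑ +90°: 202 + 90 = 292°
split-comp 29° ↓ +151°: 292 + 151 = 443 → 443 − 360 = 83°
split-comp 42° ↑ +222°: 83 + 222 = 305°
square ↓ −90°: 305 − 90 = 215°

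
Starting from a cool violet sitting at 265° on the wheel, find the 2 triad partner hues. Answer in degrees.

265 + 120 = 385 → 385 − 360 = 25°
265 + 240 = 505 → 505 − 360 = 145°

25° and 145°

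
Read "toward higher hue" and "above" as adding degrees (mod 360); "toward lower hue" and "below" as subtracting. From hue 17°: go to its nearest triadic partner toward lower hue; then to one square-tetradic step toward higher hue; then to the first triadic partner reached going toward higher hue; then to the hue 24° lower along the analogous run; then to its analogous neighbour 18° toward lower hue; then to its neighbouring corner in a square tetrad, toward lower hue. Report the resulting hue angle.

17 − 120 = -103 → -103 + 360 = 257°   (triadic ↓)
257 + 90 = 347°   (square ↑)
347 + 120 = 467 → 467 − 360 = 107°   (triadic ↑)
107 − 24 = 83°   (analog 24° ↓)
83 − 18 = 65°   (analog 18° ↓)
65 − 90 = -25 → -25 + 360 = 335°   (square ↓)

335°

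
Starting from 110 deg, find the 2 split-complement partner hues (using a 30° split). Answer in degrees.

Split-complementary hues sit 30° either side of the complement.
Complement of 110 deg: 110 + 180 = 290°
290 − 30 = 260°
290 + 30 = 320°

260° and 320°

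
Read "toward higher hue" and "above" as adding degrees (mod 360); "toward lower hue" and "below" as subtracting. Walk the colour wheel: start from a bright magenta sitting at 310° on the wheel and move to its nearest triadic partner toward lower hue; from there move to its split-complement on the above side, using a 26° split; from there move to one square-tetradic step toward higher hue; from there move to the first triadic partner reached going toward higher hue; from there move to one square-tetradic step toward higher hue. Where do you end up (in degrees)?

triadic ↓ −120°: 310 − 120 = 190°
split-comp 26° ↑ +206°: 190 + 206 = 396 → 396 − 360 = 36°
square ↑ +90°: 36 + 90 = 126°
triadic ↑ +120°: 126 + 120 = 246°
square ↑ +90°: 246 + 90 = 336°

336°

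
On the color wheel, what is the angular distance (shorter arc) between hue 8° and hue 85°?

77°

|8 − 85| = 77.
77 ≤ 180, so the shorter arc is 77°.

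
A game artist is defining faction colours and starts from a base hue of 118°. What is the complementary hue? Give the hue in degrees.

298°

118 + 180 = 298°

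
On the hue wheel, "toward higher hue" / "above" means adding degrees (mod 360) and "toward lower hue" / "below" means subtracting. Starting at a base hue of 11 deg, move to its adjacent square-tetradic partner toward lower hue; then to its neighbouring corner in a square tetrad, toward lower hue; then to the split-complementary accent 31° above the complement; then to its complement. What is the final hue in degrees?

222°

square ↓ −90°: 11 − 90 = -79 → -79 + 360 = 281°
square ↓ −90°: 281 − 90 = 191°
split-comp 31° ↑ +211°: 191 + 211 = 402 → 402 − 360 = 42°
complement +180°: 42 + 180 = 222°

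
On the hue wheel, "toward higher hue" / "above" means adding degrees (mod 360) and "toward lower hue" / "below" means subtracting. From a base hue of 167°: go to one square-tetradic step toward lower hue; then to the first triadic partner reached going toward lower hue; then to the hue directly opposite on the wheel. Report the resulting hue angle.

−90° (square ↓): 167 − 90 = 77°
−120° (triadic ↓): 77 − 120 = -43 → -43 + 360 = 317°
+180° (complement): 317 + 180 = 497 → 497 − 360 = 137°

137°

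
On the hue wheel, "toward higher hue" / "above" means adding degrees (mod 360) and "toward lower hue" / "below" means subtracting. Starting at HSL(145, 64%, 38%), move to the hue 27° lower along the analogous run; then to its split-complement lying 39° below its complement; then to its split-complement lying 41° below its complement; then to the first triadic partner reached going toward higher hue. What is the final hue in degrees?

158°

145 − 27 = 118°   (analog 27° ↓)
118 + 141 = 259°   (split-comp 39° ↓)
259 + 139 = 398 → 398 − 360 = 38°   (split-comp 41° ↓)
38 + 120 = 158°   (triadic ↑)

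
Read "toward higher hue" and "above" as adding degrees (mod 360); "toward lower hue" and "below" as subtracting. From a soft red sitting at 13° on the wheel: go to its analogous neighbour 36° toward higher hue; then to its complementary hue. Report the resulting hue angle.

229°

13 + 36 = 49°   (analog 36° ↑)
49 + 180 = 229°   (complement)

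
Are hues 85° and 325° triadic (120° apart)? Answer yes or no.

Angular distance: |85 − 325| = 240; shorter arc = 360 − 240 = 120°.
Triadic (120° apart) requires 120°.

yes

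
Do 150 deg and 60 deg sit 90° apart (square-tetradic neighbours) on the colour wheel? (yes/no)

yes

Angular distance: |150 − 60| = 90 = 90°.
90° apart (square-tetradic neighbours) requires 90°.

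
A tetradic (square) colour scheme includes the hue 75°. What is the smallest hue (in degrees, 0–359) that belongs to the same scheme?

A square tetradic scheme places four hues every 90°.
The full set through 75° is {75°, 165°, 255°, 345°}.

75°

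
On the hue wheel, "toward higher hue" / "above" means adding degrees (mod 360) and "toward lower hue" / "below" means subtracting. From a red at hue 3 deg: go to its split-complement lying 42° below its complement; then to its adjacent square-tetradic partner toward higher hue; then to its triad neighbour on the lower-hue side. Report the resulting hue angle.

+138° (split-comp 42° ↓): 3 + 138 = 141°
+90° (square ↑): 141 + 90 = 231°
−120° (triadic ↓): 231 − 120 = 111°

111°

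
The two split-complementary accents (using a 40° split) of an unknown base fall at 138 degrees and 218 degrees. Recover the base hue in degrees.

358°

The accents sit 40° either side of the complement, so the complement is their short-arc midpoint on the wheel.
Short-arc midpoint of 138° and 218°: 178°.
Base is 180° from the complement: 178 − 180 = -2 → -2 + 360 = 358°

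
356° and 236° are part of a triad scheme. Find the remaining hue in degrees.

A triad places three hues 120° apart.
The full set through 236° is {116°, 236°, 356°}.
Given {236°, 356°}, the missing hue is 116°.

116°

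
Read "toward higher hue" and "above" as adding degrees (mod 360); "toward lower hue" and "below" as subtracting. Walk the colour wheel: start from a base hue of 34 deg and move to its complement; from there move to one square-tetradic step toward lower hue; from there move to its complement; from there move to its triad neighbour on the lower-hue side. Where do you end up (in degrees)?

34 + 180 = 214°   (complement)
214 − 90 = 124°   (square ↓)
124 + 180 = 304°   (complement)
304 − 120 = 184°   (triadic ↓)

184°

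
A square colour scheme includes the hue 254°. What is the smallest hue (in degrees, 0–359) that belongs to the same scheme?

A square tetradic scheme places four hues every 90°.
The full set through 254° is {74°, 164°, 254°, 344°}.

74°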